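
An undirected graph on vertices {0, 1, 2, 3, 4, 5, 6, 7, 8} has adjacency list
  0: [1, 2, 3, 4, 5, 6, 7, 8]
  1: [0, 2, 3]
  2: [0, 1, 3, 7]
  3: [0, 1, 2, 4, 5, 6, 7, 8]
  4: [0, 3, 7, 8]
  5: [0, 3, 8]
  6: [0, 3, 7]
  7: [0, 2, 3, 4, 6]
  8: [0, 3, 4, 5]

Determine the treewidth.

3

A width-3 tree decomposition is:
Bags: B1 = {0, 3, 4, 8}  B2 = {0, 3, 4, 7}  B3 = {0, 2, 3, 7}  B4 = {0, 3, 5, 8}  B5 = {0, 1, 2, 3}  B6 = {0, 3, 6, 7}
Tree: B1–B2, B2–B3, B1–B4, B3–B5, B3–B6
Each bag holds 4 vertices, so the decomposition has width 3, which upper-bounds the treewidth. On the other hand G contains the 4-clique {0, 3, 4, 8}. A clique must lie in a single bag of any decomposition, so no decomposition can have width below 3. Therefore the treewidth is 3.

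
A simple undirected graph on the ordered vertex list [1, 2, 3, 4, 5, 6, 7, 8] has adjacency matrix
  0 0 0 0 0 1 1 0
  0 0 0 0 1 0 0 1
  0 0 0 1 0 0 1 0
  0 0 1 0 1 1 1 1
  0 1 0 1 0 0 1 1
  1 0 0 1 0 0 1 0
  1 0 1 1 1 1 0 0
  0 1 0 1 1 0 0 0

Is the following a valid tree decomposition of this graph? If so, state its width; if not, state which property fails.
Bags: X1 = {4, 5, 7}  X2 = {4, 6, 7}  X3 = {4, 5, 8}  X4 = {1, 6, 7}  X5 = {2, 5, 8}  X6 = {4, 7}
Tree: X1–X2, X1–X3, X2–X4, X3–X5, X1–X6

A tree decomposition must satisfy three properties: every vertex lies in some bag; for every edge, both endpoints lie together in some bag; and for every vertex, the bags containing it form a connected subtree. Here vertex 3 appears in no bag, so the decomposition is invalid.

No — vertex 3 appears in no bag.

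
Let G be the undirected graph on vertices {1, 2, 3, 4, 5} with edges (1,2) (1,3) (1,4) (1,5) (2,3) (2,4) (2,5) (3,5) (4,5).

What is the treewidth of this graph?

A width-3 tree decomposition is:
Bags: B1 = {1, 2, 4, 5}  B2 = {1, 2, 3, 5}
Tree: B1–B2
Each bag holds 4 vertices, so the decomposition has width 3, which upper-bounds the treewidth. For the lower bound, the 4 vertices {1, 2, 3, 5} are pairwise adjacent, and any tree decomposition puts a clique entirely inside one bag — forcing width ≥ 3. The upper and lower bounds meet at 3, so that is the treewidth.

3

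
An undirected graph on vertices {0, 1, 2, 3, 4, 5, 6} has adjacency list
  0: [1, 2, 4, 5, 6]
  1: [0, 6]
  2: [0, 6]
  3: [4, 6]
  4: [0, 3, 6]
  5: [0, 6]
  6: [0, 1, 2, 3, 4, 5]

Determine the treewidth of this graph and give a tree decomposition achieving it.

The largest bag has 3 vertices, giving width 2; this decomposition certifies tw(G) ≤ 2. Conversely, {0, 1, 6} is a clique of size 3, and the vertices of any clique must share a bag in every tree decomposition; so some bag has ≥ 3 vertices and tw(G) ≥ 2. Combining the bounds, tw(G) = 2.

Treewidth 2.
One optimal decomposition is:
Bags: B1 = {0, 4, 6}  B2 = {0, 5, 6}  B3 = {3, 4, 6}  B4 = {0, 1, 6}  B5 = {0, 2, 6}
Tree: B1–B2, B1–B3, B2–B4, B1–B5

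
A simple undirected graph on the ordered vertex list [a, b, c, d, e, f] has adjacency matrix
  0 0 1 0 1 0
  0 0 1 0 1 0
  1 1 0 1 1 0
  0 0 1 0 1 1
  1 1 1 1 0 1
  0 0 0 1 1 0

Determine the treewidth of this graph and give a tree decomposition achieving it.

Treewidth 2.
One such decomposition:
Bags: B1 = {b, c, e}  B2 = {c, d, e}  B3 = {d, e, f}  B4 = {a, c, e}
Tree: B1–B2, B2–B3, B1–B4

Every bag has size at most 3, so the width is 3 − 1 = 2 and tw(G) ≤ 2. On the other hand G contains the 3-clique {c, d, e}. A clique must lie in a single bag of any decomposition, so no decomposition can have width below 2. Hence tw(G) = 2 exactly.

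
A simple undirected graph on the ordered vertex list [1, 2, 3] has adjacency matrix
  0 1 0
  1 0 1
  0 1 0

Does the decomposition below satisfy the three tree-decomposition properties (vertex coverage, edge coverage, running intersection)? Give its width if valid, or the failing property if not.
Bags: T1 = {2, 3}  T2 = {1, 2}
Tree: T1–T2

Yes; width 1.

Checking the three conditions: (i) the bags cover all of {1, 2, 3}; (ii) for each edge, some bag contains both endpoints; (iii) the bags containing any fixed vertex form a subtree. All hold, so the decomposition is valid with width 2 − 1 = 1.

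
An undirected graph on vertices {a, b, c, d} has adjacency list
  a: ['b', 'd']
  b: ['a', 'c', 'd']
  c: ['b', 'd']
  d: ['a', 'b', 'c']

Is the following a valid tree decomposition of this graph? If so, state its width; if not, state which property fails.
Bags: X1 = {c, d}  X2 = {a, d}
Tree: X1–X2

A tree decomposition must satisfy three properties: every vertex lies in some bag; for every edge, both endpoints lie together in some bag; and for every vertex, the bags containing it form a connected subtree. Here vertex b appears in no bag, so the decomposition is invalid.

No — vertex b appears in no bag.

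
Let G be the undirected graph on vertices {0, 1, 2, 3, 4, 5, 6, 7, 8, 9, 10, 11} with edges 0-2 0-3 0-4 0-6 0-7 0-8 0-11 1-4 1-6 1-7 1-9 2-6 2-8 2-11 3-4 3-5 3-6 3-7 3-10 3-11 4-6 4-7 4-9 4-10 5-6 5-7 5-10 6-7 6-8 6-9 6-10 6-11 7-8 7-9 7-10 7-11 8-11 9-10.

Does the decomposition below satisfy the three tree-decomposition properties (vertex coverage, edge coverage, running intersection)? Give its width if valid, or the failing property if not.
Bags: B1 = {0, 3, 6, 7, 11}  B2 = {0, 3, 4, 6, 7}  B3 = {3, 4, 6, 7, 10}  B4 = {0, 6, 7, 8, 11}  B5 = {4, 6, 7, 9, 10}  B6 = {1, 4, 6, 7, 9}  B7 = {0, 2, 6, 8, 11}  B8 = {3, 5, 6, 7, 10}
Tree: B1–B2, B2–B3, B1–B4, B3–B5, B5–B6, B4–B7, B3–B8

Yes; width 4.

Vertex coverage: the bags together contain {0, 1, 2, 3, 4, 5, 6, 7, 8, 9, 10, 11}, the full vertex set. Edge coverage: each edge of G has both endpoints in at least one bag. Running intersection: for every vertex, the bags containing it form a connected subtree. All three properties hold, so this is a valid tree decomposition of width max|bag| − 1 = 4, and hence tw(G) ≤ 4.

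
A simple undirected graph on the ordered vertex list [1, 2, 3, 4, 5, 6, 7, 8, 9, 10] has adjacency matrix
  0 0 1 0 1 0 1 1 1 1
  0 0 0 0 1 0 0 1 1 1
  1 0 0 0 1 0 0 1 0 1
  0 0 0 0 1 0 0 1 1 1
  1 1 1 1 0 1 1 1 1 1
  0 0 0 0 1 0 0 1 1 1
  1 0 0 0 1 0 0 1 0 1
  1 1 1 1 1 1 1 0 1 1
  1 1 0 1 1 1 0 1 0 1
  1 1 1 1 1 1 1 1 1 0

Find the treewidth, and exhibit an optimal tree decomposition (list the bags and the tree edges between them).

Treewidth 4.
One such decomposition:
Bags: B1 = {2, 5, 8, 9, 10}  B2 = {1, 5, 8, 9, 10}  B3 = {5, 6, 8, 9, 10}  B4 = {1, 5, 7, 8, 10}  B5 = {4, 5, 8, 9, 10}  B6 = {1, 3, 5, 8, 10}
Tree: B1–B2, B2–B3, B2–B4, B1–B5, B2–B6

Every bag has size at most 5, so the width is 5 − 1 = 4 and tw(G) ≤ 4. On the other hand G contains the 5-clique {1, 5, 8, 9, 10}. A clique must lie in a single bag of any decomposition, so no decomposition can have width below 4. The upper and lower bounds meet at 4, so that is the treewidth.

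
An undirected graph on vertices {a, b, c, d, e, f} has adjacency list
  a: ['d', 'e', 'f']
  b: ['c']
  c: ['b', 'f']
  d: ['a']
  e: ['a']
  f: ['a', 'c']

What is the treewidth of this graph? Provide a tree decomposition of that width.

Treewidth 1.
Bags: B1 = {a, f}  B2 = {c, f}  B3 = {a, e}  B4 = {b, c}  B5 = {a, d}
Tree: B1–B2, B1–B3, B2–B4, B3–B5

The largest bag has 2 vertices, giving width 1; this decomposition certifies tw(G) ≤ 1. Since G has at least one edge (e.g. f–a), it is not an edgeless graph, so tw(G) ≥ 1. The upper and lower bounds meet at 1, so that is the treewidth.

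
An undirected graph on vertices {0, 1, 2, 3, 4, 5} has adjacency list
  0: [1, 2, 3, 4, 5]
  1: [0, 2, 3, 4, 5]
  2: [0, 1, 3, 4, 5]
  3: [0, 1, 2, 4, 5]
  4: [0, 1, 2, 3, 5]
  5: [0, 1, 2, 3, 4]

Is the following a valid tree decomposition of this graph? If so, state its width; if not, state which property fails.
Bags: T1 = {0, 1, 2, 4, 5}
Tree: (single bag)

A tree decomposition must satisfy three properties: every vertex lies in some bag; for every edge, both endpoints lie together in some bag; and for every vertex, the bags containing it form a connected subtree. Here vertex 3 appears in no bag, so the decomposition is invalid.

No — vertex 3 appears in no bag.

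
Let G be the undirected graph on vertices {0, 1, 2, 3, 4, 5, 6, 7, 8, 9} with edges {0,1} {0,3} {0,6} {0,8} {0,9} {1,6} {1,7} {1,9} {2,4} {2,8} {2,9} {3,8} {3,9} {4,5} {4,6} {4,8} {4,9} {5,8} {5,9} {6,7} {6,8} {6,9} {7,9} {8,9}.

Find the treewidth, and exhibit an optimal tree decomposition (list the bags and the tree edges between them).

Treewidth 3.
One optimal decomposition is:
Bags: B1 = {0, 6, 8, 9}  B2 = {4, 6, 8, 9}  B3 = {0, 1, 6, 9}  B4 = {2, 4, 8, 9}  B5 = {0, 3, 8, 9}  B6 = {1, 6, 7, 9}  B7 = {4, 5, 8, 9}
Tree: B1–B2, B1–B3, B2–B4, B1–B5, B3–B6, B2–B7

Every bag has size at most 4, so the width is 4 − 1 = 3 and tw(G) ≤ 3. Conversely, {0, 3, 8, 9} is a clique of size 4, and the vertices of any clique must share a bag in every tree decomposition; so some bag has ≥ 4 vertices and tw(G) ≥ 3. Therefore the treewidth is 3.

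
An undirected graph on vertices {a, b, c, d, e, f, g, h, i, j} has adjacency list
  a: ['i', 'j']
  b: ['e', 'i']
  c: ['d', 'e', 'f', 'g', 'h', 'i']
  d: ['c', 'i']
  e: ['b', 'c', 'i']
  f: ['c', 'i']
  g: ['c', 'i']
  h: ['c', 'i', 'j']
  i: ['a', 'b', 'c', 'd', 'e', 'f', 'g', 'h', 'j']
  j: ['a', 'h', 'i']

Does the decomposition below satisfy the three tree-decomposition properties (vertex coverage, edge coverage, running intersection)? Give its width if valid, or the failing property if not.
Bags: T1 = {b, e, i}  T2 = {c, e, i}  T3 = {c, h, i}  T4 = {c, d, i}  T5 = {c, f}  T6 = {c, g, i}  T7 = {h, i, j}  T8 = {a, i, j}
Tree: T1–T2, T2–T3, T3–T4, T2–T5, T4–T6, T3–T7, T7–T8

No — edge (i,f) lies in no bag.

A tree decomposition must satisfy three properties: every vertex lies in some bag; for every edge, both endpoints lie together in some bag; and for every vertex, the bags containing it form a connected subtree. Here edge (i,f) lies in no bag, so the decomposition is invalid.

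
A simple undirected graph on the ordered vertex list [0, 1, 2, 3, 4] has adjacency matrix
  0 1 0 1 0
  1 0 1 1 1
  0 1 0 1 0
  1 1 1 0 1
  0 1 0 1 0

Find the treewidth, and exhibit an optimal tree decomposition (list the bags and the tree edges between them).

The largest bag has 3 vertices, giving width 2; this decomposition certifies tw(G) ≤ 2. For the lower bound, the 3 vertices {0, 1, 3} are pairwise adjacent, and any tree decomposition puts a clique entirely inside one bag — forcing width ≥ 2. The upper and lower bounds meet at 2, so that is the treewidth.

Treewidth 2.
One optimal decomposition is:
Bags: B1 = {1, 2, 3}  B2 = {0, 1, 3}  B3 = {1, 3, 4}
Tree: B1–B2, B1–B3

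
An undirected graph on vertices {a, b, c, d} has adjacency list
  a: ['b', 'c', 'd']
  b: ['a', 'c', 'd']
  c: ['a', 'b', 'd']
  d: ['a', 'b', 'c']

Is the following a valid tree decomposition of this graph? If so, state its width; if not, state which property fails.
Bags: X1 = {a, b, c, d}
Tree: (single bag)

Yes; width 3.

Checking the three conditions: (i) the bags cover all of {a, b, c, d}; (ii) for each edge, some bag contains both endpoints; (iii) the bags containing any fixed vertex form a subtree. All hold, so the decomposition is valid with width 4 − 1 = 3.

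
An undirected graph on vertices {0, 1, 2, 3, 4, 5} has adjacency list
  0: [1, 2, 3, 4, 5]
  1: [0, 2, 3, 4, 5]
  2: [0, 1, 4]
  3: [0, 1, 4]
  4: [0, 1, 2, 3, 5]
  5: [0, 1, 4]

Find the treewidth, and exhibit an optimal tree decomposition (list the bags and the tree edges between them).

Each bag holds 4 vertices, so the decomposition has width 3, which upper-bounds the treewidth. Conversely, {0, 1, 2, 4} is a clique of size 4, and the vertices of any clique must share a bag in every tree decomposition; so some bag has ≥ 4 vertices and tw(G) ≥ 3. Therefore the treewidth is 3.

Treewidth 3.
One optimal decomposition is:
Bags: B1 = {0, 1, 3, 4}  B2 = {0, 1, 4, 5}  B3 = {0, 1, 2, 4}
Tree: B1–B2, B2–B3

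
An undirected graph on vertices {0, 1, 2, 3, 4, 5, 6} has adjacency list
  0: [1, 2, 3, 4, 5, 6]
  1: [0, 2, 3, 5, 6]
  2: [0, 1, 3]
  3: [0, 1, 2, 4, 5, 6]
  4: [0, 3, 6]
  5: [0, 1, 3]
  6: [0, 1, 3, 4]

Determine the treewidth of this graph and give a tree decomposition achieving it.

Every bag has size at most 4, so the width is 4 − 1 = 3 and tw(G) ≤ 3. On the other hand G contains the 4-clique {0, 1, 2, 3}. A clique must lie in a single bag of any decomposition, so no decomposition can have width below 3. Combining the bounds, tw(G) = 3.

Treewidth 3.
One optimal decomposition is:
Bags: B1 = {0, 1, 3, 6}  B2 = {0, 3, 4, 6}  B3 = {0, 1, 3, 5}  B4 = {0, 1, 2, 3}
Tree: B1–B2, B1–B3, B1–B4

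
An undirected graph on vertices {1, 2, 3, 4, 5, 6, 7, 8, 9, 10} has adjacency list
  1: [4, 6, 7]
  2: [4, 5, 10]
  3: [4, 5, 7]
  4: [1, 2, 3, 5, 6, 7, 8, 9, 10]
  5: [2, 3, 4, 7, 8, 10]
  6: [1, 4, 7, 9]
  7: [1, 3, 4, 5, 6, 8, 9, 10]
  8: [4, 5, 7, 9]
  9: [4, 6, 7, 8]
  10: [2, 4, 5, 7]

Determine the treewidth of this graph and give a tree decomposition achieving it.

Treewidth 3.
Bags: B1 = {4, 5, 7, 10}  B2 = {4, 5, 7, 8}  B3 = {4, 7, 8, 9}  B4 = {4, 6, 7, 9}  B5 = {2, 4, 5, 10}  B6 = {1, 4, 6, 7}  B7 = {3, 4, 5, 7}
Tree: B1–B2, B2–B3, B3–B4, B1–B5, B4–B6, B2–B7

Each bag holds 4 vertices, so the decomposition has width 3, which upper-bounds the treewidth. On the other hand G contains the 4-clique {2, 4, 5, 10}. A clique must lie in a single bag of any decomposition, so no decomposition can have width below 3. Combining the bounds, tw(G) = 3.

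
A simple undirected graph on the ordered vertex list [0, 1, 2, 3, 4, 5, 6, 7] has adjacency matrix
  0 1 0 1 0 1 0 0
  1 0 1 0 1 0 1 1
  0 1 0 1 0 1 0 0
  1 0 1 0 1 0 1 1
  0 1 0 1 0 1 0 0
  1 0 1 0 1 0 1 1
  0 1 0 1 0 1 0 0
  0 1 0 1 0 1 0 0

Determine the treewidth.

3

A width-3 tree decomposition is:
Bags: B1 = {1, 3, 5, 7}  B2 = {1, 2, 3, 5}  B3 = {0, 1, 3, 5}  B4 = {1, 3, 4, 5}  B5 = {1, 3, 5, 6}
Tree: B1–B2, B2–B3, B3–B4, B4–B5
Each bag holds 4 vertices, so the decomposition has width 3, which upper-bounds the treewidth. For the lower bound: the 4 vertex sets {3,7}, {2,5}, {1}, {0} are disjoint, each induces a connected subgraph, and every pair is joined by at least one edge of G. Contracting each set to a single vertex therefore yields K_{4} as a minor, and since treewidth is minor-monotone, tw(G) ≥ tw(K_{4}) = 3. Therefore the treewidth is 3.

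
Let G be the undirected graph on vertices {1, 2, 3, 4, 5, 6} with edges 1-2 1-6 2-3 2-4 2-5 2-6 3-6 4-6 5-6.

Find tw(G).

2

A width-2 tree decomposition is:
Bags: B1 = {2, 5, 6}  B2 = {2, 3, 6}  B3 = {2, 4, 6}  B4 = {1, 2, 6}
Tree: B1–B2, B1–B3, B3–B4
The largest bag has 3 vertices, giving width 2; this decomposition certifies tw(G) ≤ 2. On the other hand G contains the 3-clique {1, 2, 6}. A clique must lie in a single bag of any decomposition, so no decomposition can have width below 2. The upper and lower bounds meet at 2, so that is the treewidth.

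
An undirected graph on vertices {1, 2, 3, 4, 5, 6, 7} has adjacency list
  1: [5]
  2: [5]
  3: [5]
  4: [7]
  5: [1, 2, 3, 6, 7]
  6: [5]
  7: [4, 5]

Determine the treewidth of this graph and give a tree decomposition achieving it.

Treewidth 1.
Bags: B1 = {3, 5}  B2 = {5, 7}  B3 = {2, 5}  B4 = {5, 6}  B5 = {4, 7}  B6 = {1, 5}
Tree: B1–B2, B2–B3, B2–B4, B2–B5, B2–B6

Each bag holds 2 vertices, so the decomposition has width 1, which upper-bounds the treewidth. G has an edge, so its treewidth is at least 1. Combining the bounds, tw(G) = 1.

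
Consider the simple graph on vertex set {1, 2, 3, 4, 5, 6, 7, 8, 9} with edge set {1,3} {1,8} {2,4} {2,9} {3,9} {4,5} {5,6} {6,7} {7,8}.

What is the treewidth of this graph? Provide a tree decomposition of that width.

Every bag has size at most 3, so the width is 3 − 1 = 2 and tw(G) ≤ 2. For the lower bound, G contains the cycle 8–7–6–5–4–2–9–3–1–8, so G is not a forest; only forests have treewidth ≤ 1, hence tw(G) ≥ 2. The upper and lower bounds meet at 2, so that is the treewidth.

Treewidth 2.
One such decomposition:
Bags: B1 = {6, 7, 8}  B2 = {5, 6, 8}  B3 = {4, 5, 8}  B4 = {2, 4, 8}  B5 = {2, 8, 9}  B6 = {3, 8, 9}  B7 = {1, 3, 8}
Tree: B1–B2, B2–B3, B3–B4, B4–B5, B5–B6, B6–B7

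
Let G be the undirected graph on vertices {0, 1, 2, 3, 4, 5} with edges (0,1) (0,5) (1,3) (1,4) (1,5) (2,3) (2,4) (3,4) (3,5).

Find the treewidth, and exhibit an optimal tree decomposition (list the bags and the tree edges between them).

The largest bag has 3 vertices, giving width 2; this decomposition certifies tw(G) ≤ 2. Conversely, {0, 1, 5} is a clique of size 3, and the vertices of any clique must share a bag in every tree decomposition; so some bag has ≥ 3 vertices and tw(G) ≥ 2. Therefore the treewidth is 2.

Treewidth 2.
One optimal decomposition is:
Bags: B1 = {2, 3, 4}  B2 = {1, 3, 4}  B3 = {1, 3, 5}  B4 = {0, 1, 5}
Tree: B1–B2, B2–B3, B3–B4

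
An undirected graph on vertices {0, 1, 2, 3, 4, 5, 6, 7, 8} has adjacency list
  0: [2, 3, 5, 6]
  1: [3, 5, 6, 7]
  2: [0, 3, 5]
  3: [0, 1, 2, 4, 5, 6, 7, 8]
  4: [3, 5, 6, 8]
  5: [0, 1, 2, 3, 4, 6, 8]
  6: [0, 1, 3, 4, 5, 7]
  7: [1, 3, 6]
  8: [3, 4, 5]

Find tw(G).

A width-3 tree decomposition is:
Bags: B1 = {3, 4, 5, 6}  B2 = {1, 3, 5, 6}  B3 = {0, 3, 5, 6}  B4 = {1, 3, 6, 7}  B5 = {3, 4, 5, 8}  B6 = {0, 2, 3, 5}
Tree: B1–B2, B2–B3, B2–B4, B1–B5, B3–B6
Each bag holds 4 vertices, so the decomposition has width 3, which upper-bounds the treewidth. Conversely, {3, 4, 5, 8} is a clique of size 4, and the vertices of any clique must share a bag in every tree decomposition; so some bag has ≥ 4 vertices and tw(G) ≥ 3. The upper and lower bounds meet at 3, so that is the treewidth.

3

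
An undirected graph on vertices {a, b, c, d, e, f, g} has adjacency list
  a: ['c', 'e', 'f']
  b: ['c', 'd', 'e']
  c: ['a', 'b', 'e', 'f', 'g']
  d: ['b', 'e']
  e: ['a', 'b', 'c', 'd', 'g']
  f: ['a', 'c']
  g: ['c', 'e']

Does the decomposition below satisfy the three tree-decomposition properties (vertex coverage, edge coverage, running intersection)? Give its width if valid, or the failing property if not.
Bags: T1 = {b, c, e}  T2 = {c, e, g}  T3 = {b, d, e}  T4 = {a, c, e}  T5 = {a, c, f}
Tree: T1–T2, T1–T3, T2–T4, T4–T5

Yes; width 2.

Vertex coverage: the bags together contain {a, b, c, d, e, f, g}, the full vertex set. Edge coverage: each edge of G has both endpoints in at least one bag. Running intersection: for every vertex, the bags containing it form a connected subtree. All three properties hold, so this is a valid tree decomposition of width max|bag| − 1 = 2, and hence tw(G) ≤ 2.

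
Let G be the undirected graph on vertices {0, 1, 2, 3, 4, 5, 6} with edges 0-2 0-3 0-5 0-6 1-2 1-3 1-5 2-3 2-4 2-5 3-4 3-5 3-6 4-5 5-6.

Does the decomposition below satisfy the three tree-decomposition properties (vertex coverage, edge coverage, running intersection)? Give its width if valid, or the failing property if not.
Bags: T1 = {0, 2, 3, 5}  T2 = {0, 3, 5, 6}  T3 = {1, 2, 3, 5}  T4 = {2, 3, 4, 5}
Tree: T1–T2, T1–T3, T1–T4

Checking the three conditions: (i) the bags cover all of {0, 1, 2, 3, 4, 5, 6}; (ii) for each edge, some bag contains both endpoints; (iii) the bags containing any fixed vertex form a subtree. All hold, so the decomposition is valid with width 4 − 1 = 3.

Yes; width 3.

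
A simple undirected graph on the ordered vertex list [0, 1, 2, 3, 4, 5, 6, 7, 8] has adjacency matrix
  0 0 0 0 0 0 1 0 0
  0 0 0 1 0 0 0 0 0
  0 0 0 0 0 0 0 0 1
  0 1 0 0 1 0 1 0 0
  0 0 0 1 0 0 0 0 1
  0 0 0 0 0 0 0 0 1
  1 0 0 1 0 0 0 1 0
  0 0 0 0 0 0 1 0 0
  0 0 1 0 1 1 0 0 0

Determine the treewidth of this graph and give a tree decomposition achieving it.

Every bag has size at most 2, so the width is 2 − 1 = 1 and tw(G) ≤ 1. Any graph with an edge has treewidth ≥ 1, and G has the edge 4–3. Hence tw(G) = 1 exactly.

Treewidth 1.
One optimal decomposition is:
Bags: B1 = {3, 4}  B2 = {1, 3}  B3 = {4, 8}  B4 = {2, 8}  B5 = {5, 8}  B6 = {3, 6}  B7 = {0, 6}  B8 = {6, 7}
Tree: B1–B2, B1–B3, B3–B4, B4–B5, B1–B6, B6–B7, B6–B8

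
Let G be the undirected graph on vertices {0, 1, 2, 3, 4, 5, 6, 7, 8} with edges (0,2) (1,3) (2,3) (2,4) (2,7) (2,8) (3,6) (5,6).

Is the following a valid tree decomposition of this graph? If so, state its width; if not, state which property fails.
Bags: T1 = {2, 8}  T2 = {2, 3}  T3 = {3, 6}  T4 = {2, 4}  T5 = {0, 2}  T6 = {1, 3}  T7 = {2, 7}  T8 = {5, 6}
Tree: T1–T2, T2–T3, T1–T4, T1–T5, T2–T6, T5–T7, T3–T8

Checking the three conditions: (i) the bags cover all of {0, 1, 2, 3, 4, 5, 6, 7, 8}; (ii) for each edge, some bag contains both endpoints; (iii) the bags containing any fixed vertex form a subtree. All hold, so the decomposition is valid with width 2 − 1 = 1.

Yes; width 1.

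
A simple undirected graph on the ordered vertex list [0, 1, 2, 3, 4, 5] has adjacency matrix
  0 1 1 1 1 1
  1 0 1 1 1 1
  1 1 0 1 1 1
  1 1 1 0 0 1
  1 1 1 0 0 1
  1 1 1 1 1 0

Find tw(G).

4

A width-4 tree decomposition is:
Bags: B1 = {0, 1, 2, 3, 5}  B2 = {0, 1, 2, 4, 5}
Tree: B1–B2
Each bag holds 5 vertices, so the decomposition has width 4, which upper-bounds the treewidth. On the other hand G contains the 5-clique {0, 1, 2, 3, 5}. A clique must lie in a single bag of any decomposition, so no decomposition can have width below 4. Therefore the treewidth is 4.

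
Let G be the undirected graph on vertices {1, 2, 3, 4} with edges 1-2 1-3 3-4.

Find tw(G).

A width-1 tree decomposition is:
Bags: B1 = {3, 4}  B2 = {1, 3}  B3 = {1, 2}
Tree: B1–B2, B2–B3
The largest bag has 2 vertices, giving width 1; this decomposition certifies tw(G) ≤ 1. Any graph with an edge has treewidth ≥ 1, and G has the edge 4–3. The upper and lower bounds meet at 1, so that is the treewidth.

1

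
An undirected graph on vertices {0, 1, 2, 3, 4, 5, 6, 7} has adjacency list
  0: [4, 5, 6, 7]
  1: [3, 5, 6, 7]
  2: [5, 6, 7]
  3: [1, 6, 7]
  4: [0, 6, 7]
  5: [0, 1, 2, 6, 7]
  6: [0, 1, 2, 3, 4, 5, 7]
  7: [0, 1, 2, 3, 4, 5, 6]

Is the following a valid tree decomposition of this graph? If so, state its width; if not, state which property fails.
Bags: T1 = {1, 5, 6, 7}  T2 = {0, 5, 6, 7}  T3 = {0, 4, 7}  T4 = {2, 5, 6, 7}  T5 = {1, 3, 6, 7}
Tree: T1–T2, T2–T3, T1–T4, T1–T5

No — edge (6,4) lies in no bag.

A tree decomposition must satisfy three properties: every vertex lies in some bag; for every edge, both endpoints lie together in some bag; and for every vertex, the bags containing it form a connected subtree. Here edge (6,4) lies in no bag, so the decomposition is invalid.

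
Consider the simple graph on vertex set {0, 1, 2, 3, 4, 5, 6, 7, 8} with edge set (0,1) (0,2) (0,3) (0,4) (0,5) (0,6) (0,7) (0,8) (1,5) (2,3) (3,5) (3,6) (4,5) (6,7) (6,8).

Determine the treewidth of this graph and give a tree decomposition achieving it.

Each bag holds 3 vertices, so the decomposition has width 2, which upper-bounds the treewidth. On the other hand G contains the 3-clique {0, 1, 5}. A clique must lie in a single bag of any decomposition, so no decomposition can have width below 2. Therefore the treewidth is 2.

Treewidth 2.
One such decomposition:
Bags: B1 = {0, 3, 5}  B2 = {0, 3, 6}  B3 = {0, 4, 5}  B4 = {0, 1, 5}  B5 = {0, 6, 7}  B6 = {0, 6, 8}  B7 = {0, 2, 3}
Tree: B1–B2, B1–B3, B3–B4, B2–B5, B2–B6, B2–B7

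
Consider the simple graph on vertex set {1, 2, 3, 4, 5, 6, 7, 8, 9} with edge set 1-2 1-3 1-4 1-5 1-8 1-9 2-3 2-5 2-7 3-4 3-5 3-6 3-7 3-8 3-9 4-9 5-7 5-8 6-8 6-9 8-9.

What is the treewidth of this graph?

A width-3 tree decomposition is:
Bags: B1 = {1, 3, 5, 8}  B2 = {1, 3, 8, 9}  B3 = {1, 2, 3, 5}  B4 = {3, 6, 8, 9}  B5 = {1, 3, 4, 9}  B6 = {2, 3, 5, 7}
Tree: B1–B2, B1–B3, B2–B4, B2–B5, B3–B6
Every bag has size at most 4, so the width is 4 − 1 = 3 and tw(G) ≤ 3. For the lower bound, the 4 vertices {1, 3, 8, 9} are pairwise adjacent, and any tree decomposition puts a clique entirely inside one bag — forcing width ≥ 3. The upper and lower bounds meet at 3, so that is the treewidth.

3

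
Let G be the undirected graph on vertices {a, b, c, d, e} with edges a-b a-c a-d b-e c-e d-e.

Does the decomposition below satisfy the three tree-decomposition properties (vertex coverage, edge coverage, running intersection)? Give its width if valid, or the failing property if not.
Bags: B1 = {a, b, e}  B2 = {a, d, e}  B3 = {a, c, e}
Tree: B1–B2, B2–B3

Yes; width 2.

Checking the three conditions: (i) the bags cover all of {a, b, c, d, e}; (ii) for each edge, some bag contains both endpoints; (iii) the bags containing any fixed vertex form a subtree. All hold, so the decomposition is valid with width 3 − 1 = 2.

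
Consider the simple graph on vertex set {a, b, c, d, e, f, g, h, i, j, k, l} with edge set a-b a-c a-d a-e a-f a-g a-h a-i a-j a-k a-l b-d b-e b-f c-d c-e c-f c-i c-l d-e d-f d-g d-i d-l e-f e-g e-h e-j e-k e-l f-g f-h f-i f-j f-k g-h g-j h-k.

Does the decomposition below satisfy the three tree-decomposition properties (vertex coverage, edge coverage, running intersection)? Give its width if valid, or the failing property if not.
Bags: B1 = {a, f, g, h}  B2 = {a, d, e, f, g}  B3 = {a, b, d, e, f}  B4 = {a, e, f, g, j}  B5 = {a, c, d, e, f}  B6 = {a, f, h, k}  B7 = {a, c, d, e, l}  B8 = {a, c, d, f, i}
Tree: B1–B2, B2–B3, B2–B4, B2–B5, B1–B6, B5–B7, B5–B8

No — edge (e,h) lies in no bag.

A tree decomposition must satisfy three properties: every vertex lies in some bag; for every edge, both endpoints lie together in some bag; and for every vertex, the bags containing it form a connected subtree. Here edge (e,h) lies in no bag, so the decomposition is invalid.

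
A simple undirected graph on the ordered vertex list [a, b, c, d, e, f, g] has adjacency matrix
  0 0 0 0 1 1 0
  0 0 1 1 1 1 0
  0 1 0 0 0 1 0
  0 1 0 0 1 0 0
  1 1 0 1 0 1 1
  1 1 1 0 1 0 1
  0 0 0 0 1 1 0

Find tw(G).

2

A width-2 tree decomposition is:
Bags: B1 = {a, e, f}  B2 = {e, f, g}  B3 = {b, e, f}  B4 = {b, c, f}  B5 = {b, d, e}
Tree: B1–B2, B1–B3, B3–B4, B3–B5
The largest bag has 3 vertices, giving width 2; this decomposition certifies tw(G) ≤ 2. Conversely, {b, d, e} is a clique of size 3, and the vertices of any clique must share a bag in every tree decomposition; so some bag has ≥ 3 vertices and tw(G) ≥ 2. Combining the bounds, tw(G) = 2.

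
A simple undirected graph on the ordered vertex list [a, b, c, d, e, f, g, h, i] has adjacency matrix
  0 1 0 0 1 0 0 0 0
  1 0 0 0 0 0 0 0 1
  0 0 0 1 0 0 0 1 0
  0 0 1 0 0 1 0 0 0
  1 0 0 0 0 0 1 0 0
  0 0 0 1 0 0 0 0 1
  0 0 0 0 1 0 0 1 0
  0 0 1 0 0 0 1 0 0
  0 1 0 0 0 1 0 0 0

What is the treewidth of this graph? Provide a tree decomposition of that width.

The largest bag has 3 vertices, giving width 2; this decomposition certifies tw(G) ≤ 2. The edges i–b–a–e–g–h–c–d–f–i form a cycle, so G is not a tree and its treewidth is at least 2. Combining the bounds, tw(G) = 2.

Treewidth 2.
One such decomposition:
Bags: B1 = {a, b, i}  B2 = {a, e, i}  B3 = {e, g, i}  B4 = {g, h, i}  B5 = {c, h, i}  B6 = {c, d, i}  B7 = {d, f, i}
Tree: B1–B2, B2–B3, B3–B4, B4–B5, B5–B6, B6–B7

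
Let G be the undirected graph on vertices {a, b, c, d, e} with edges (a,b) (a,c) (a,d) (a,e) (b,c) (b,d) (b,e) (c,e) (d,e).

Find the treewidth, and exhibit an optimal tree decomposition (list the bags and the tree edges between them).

Every bag has size at most 4, so the width is 4 − 1 = 3 and tw(G) ≤ 3. On the other hand G contains the 4-clique {a, b, d, e}. A clique must lie in a single bag of any decomposition, so no decomposition can have width below 3. The upper and lower bounds meet at 3, so that is the treewidth.

Treewidth 3.
One such decomposition:
Bags: B1 = {a, b, d, e}  B2 = {a, b, c, e}
Tree: B1–B2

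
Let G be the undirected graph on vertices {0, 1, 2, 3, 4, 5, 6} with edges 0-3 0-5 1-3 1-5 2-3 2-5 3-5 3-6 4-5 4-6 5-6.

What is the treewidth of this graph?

A width-2 tree decomposition is:
Bags: B1 = {3, 5, 6}  B2 = {0, 3, 5}  B3 = {4, 5, 6}  B4 = {1, 3, 5}  B5 = {2, 3, 5}
Tree: B1–B2, B1–B3, B1–B4, B2–B5
Each bag holds 3 vertices, so the decomposition has width 2, which upper-bounds the treewidth. Conversely, {0, 3, 5} is a clique of size 3, and the vertices of any clique must share a bag in every tree decomposition; so some bag has ≥ 3 vertices and tw(G) ≥ 2. Hence tw(G) = 2 exactly.

2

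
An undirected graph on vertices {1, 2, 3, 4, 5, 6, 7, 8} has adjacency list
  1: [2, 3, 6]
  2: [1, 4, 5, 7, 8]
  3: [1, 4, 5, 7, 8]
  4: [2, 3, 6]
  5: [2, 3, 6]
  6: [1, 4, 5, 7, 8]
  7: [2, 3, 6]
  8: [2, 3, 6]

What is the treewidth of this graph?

A width-3 tree decomposition is:
Bags: B1 = {1, 2, 3, 6}  B2 = {2, 3, 6, 8}  B3 = {2, 3, 4, 6}  B4 = {2, 3, 5, 6}  B5 = {2, 3, 6, 7}
Tree: B1–B2, B2–B3, B3–B4, B4–B5
Each bag holds 4 vertices, so the decomposition has width 3, which upper-bounds the treewidth. For the lower bound: the 4 vertex sets {1,2}, {3,8}, {6}, {4} are disjoint, each induces a connected subgraph, and every pair is joined by at least one edge of G. Contracting each set to a single vertex therefore yields K_{4} as a minor, and since treewidth is minor-monotone, tw(G) ≥ tw(K_{4}) = 3. Therefore the treewidth is 3.

3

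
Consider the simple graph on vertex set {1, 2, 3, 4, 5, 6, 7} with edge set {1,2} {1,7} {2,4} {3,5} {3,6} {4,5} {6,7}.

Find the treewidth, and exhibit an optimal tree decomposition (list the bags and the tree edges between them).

Treewidth 2.
Bags: B1 = {2, 4, 5}  B2 = {1, 2, 5}  B3 = {1, 5, 7}  B4 = {5, 6, 7}  B5 = {3, 5, 6}
Tree: B1–B2, B2–B3, B3–B4, B4–B5

Every bag has size at most 3, so the width is 3 − 1 = 2 and tw(G) ≤ 2. For the lower bound, G contains the cycle 5–4–2–1–7–6–3–5, so G is not a forest; only forests have treewidth ≤ 1, hence tw(G) ≥ 2. The upper and lower bounds meet at 2, so that is the treewidth.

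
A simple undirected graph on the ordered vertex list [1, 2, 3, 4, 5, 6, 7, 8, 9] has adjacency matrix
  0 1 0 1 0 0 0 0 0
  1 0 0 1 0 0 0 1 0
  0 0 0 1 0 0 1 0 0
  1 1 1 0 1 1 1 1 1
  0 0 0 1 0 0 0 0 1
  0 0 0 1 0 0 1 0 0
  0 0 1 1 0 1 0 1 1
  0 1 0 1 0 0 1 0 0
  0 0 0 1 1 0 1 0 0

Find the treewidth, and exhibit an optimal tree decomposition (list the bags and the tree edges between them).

Treewidth 2.
Bags: B1 = {4, 5, 9}  B2 = {4, 7, 9}  B3 = {4, 7, 8}  B4 = {2, 4, 8}  B5 = {4, 6, 7}  B6 = {3, 4, 7}  B7 = {1, 2, 4}
Tree: B1–B2, B2–B3, B3–B4, B3–B5, B5–B6, B4–B7

Every bag has size at most 3, so the width is 3 − 1 = 2 and tw(G) ≤ 2. Conversely, {1, 2, 4} is a clique of size 3, and the vertices of any clique must share a bag in every tree decomposition; so some bag has ≥ 3 vertices and tw(G) ≥ 2. Therefore the treewidth is 2.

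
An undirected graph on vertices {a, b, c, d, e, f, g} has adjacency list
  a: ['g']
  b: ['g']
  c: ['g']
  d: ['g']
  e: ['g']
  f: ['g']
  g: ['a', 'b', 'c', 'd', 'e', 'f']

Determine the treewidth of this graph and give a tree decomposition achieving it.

Treewidth 1.
One such decomposition:
Bags: B1 = {f, g}  B2 = {e, g}  B3 = {c, g}  B4 = {a, g}  B5 = {d, g}  B6 = {b, g}
Tree: B1–B2, B2–B3, B1–B4, B3–B5, B2–B6

Every bag has size at most 2, so the width is 2 − 1 = 1 and tw(G) ≤ 1. Since G has at least one edge (e.g. f–g), it is not an edgeless graph, so tw(G) ≥ 1. Combining the bounds, tw(G) = 1.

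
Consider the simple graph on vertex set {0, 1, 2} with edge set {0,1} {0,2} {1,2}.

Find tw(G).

A width-2 tree decomposition is:
Bags: B1 = {0, 1, 2}
Tree: (single bag)
A single bag containing all 3 vertices is trivially a valid decomposition of width 2. For the lower bound, the 3 vertices {0, 1, 2} are pairwise adjacent, and any tree decomposition puts a clique entirely inside one bag — forcing width ≥ 2. Hence tw(G) = 2 exactly.

2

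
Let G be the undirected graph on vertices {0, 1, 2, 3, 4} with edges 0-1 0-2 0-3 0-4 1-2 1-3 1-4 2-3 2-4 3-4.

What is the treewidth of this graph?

4

A width-4 tree decomposition is:
Bags: B1 = {0, 1, 2, 3, 4}
Tree: (single bag)
A single bag containing all 5 vertices is trivially a valid decomposition of width 4. For the lower bound, the 5 vertices {0, 1, 2, 3, 4} are pairwise adjacent, and any tree decomposition puts a clique entirely inside one bag — forcing width ≥ 4. Hence tw(G) = 4 exactly.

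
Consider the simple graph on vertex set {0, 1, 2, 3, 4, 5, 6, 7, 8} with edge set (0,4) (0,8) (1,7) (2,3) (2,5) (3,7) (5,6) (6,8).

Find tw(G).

A width-1 tree decomposition is:
Bags: B1 = {1, 7}  B2 = {3, 7}  B3 = {2, 3}  B4 = {2, 5}  B5 = {5, 6}  B6 = {6, 8}  B7 = {0, 8}  B8 = {0, 4}
Tree: B1–B2, B2–B3, B3–B4, B4–B5, B5–B6, B6–B7, B7–B8
The largest bag has 2 vertices, giving width 1; this decomposition certifies tw(G) ≤ 1. Since G has at least one edge (e.g. 1–7), it is not an edgeless graph, so tw(G) ≥ 1. Combining the bounds, tw(G) = 1.

1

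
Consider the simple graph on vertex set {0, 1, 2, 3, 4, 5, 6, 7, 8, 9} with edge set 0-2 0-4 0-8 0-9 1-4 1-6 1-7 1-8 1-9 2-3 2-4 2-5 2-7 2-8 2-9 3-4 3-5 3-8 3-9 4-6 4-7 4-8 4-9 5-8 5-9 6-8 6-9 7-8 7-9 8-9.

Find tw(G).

4

A width-4 tree decomposition is:
Bags: B1 = {1, 4, 7, 8, 9}  B2 = {2, 4, 7, 8, 9}  B3 = {2, 3, 4, 8, 9}  B4 = {1, 4, 6, 8, 9}  B5 = {2, 3, 5, 8, 9}  B6 = {0, 2, 4, 8, 9}
Tree: B1–B2, B2–B3, B1–B4, B3–B5, B2–B6
The largest bag has 5 vertices, giving width 4; this decomposition certifies tw(G) ≤ 4. On the other hand G contains the 5-clique {1, 4, 6, 8, 9}. A clique must lie in a single bag of any decomposition, so no decomposition can have width below 4. Therefore the treewidth is 4.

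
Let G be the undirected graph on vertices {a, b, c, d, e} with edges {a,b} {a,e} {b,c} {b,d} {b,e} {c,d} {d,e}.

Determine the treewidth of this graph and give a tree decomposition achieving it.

Treewidth 2.
Bags: B1 = {b, d, e}  B2 = {b, c, d}  B3 = {a, b, e}
Tree: B1–B2, B1–B3

Every bag has size at most 3, so the width is 3 − 1 = 2 and tw(G) ≤ 2. For the lower bound, the 3 vertices {b, d, e} are pairwise adjacent, and any tree decomposition puts a clique entirely inside one bag — forcing width ≥ 2. Combining the bounds, tw(G) = 2.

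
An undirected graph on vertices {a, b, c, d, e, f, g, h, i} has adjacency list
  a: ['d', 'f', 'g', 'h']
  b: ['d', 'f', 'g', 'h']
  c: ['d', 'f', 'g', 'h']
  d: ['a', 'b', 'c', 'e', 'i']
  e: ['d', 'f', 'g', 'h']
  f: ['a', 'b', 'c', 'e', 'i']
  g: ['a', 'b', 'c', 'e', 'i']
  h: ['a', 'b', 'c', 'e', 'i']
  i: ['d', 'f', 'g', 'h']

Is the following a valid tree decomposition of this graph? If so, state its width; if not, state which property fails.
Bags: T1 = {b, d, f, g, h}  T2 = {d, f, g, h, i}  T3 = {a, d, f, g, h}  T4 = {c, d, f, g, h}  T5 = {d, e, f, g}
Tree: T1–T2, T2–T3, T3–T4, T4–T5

A tree decomposition must satisfy three properties: every vertex lies in some bag; for every edge, both endpoints lie together in some bag; and for every vertex, the bags containing it form a connected subtree. Here edge (h,e) lies in no bag, so the decomposition is invalid.

No — edge (h,e) lies in no bag.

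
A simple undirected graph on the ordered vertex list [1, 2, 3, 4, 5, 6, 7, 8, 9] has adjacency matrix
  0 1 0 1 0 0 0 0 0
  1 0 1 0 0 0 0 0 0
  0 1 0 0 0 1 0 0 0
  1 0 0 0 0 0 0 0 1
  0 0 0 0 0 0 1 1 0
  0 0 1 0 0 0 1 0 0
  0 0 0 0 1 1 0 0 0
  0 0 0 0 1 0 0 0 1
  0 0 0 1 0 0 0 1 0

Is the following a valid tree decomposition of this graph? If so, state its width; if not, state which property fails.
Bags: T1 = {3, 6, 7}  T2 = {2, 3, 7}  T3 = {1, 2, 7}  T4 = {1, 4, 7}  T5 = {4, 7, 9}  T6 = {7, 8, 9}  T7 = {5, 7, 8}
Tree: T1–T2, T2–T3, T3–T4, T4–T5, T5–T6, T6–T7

Yes; width 2.

Checking the three conditions: (i) the bags cover all of {1, 2, 3, 4, 5, 6, 7, 8, 9}; (ii) for each edge, some bag contains both endpoints; (iii) the bags containing any fixed vertex form a subtree. All hold, so the decomposition is valid with width 3 − 1 = 2.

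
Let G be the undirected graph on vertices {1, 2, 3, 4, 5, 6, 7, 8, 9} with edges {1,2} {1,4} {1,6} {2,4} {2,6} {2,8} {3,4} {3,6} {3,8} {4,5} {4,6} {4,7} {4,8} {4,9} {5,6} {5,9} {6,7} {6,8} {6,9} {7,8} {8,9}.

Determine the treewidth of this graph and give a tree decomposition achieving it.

Treewidth 3.
One such decomposition:
Bags: B1 = {4, 6, 8, 9}  B2 = {4, 6, 7, 8}  B3 = {2, 4, 6, 8}  B4 = {4, 5, 6, 9}  B5 = {3, 4, 6, 8}  B6 = {1, 2, 4, 6}
Tree: B1–B2, B1–B3, B1–B4, B1–B5, B3–B6

Each bag holds 4 vertices, so the decomposition has width 3, which upper-bounds the treewidth. Conversely, {4, 6, 8, 9} is a clique of size 4, and the vertices of any clique must share a bag in every tree decomposition; so some bag has ≥ 4 vertices and tw(G) ≥ 3. The upper and lower bounds meet at 3, so that is the treewidth.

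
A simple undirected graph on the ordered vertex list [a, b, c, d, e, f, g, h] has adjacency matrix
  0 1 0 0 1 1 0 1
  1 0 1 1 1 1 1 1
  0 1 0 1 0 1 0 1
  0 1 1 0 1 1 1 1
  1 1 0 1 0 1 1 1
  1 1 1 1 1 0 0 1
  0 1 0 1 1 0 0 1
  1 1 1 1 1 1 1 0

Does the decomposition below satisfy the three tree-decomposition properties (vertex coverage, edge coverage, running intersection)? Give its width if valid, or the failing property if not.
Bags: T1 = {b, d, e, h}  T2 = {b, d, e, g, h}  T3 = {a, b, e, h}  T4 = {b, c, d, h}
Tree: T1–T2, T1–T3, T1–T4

A tree decomposition must satisfy three properties: every vertex lies in some bag; for every edge, both endpoints lie together in some bag; and for every vertex, the bags containing it form a connected subtree. Here vertex f appears in no bag, so the decomposition is invalid.

No — vertex f appears in no bag.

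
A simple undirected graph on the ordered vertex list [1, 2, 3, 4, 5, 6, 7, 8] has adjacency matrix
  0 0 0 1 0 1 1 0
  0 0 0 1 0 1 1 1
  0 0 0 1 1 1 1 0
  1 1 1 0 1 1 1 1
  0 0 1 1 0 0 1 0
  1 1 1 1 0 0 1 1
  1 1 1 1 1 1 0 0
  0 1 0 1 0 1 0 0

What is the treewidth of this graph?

A width-3 tree decomposition is:
Bags: B1 = {2, 4, 6, 8}  B2 = {2, 4, 6, 7}  B3 = {3, 4, 6, 7}  B4 = {1, 4, 6, 7}  B5 = {3, 4, 5, 7}
Tree: B1–B2, B2–B3, B2–B4, B3–B5
Every bag has size at most 4, so the width is 4 − 1 = 3 and tw(G) ≤ 3. For the lower bound, the 4 vertices {3, 4, 5, 7} are pairwise adjacent, and any tree decomposition puts a clique entirely inside one bag — forcing width ≥ 3. Hence tw(G) = 3 exactly.

3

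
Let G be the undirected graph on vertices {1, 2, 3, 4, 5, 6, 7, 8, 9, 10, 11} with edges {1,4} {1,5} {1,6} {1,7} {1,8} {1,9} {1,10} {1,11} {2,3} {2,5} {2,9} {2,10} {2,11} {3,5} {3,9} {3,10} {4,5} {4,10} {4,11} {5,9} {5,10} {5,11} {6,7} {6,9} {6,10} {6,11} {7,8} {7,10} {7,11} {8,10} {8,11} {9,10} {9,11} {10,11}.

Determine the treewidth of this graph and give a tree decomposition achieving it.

Each bag holds 5 vertices, so the decomposition has width 4, which upper-bounds the treewidth. For the lower bound, the 5 vertices {1, 7, 8, 10, 11} are pairwise adjacent, and any tree decomposition puts a clique entirely inside one bag — forcing width ≥ 4. Therefore the treewidth is 4.

Treewidth 4.
One such decomposition:
Bags: B1 = {1, 6, 9, 10, 11}  B2 = {1, 6, 7, 10, 11}  B3 = {1, 5, 9, 10, 11}  B4 = {1, 4, 5, 10, 11}  B5 = {1, 7, 8, 10, 11}  B6 = {2, 5, 9, 10, 11}  B7 = {2, 3, 5, 9, 10}
Tree: B1–B2, B1–B3, B3–B4, B2–B5, B3–B6, B6–B7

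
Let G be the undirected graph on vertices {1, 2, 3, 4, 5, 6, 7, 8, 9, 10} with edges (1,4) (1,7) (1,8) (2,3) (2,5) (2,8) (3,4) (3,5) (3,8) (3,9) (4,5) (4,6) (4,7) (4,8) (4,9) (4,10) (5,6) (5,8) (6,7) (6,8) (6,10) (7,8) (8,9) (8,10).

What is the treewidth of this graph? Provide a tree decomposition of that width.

Treewidth 3.
One optimal decomposition is:
Bags: B1 = {3, 4, 5, 8}  B2 = {3, 4, 8, 9}  B3 = {4, 5, 6, 8}  B4 = {2, 3, 5, 8}  B5 = {4, 6, 7, 8}  B6 = {4, 6, 8, 10}  B7 = {1, 4, 7, 8}
Tree: B1–B2, B1–B3, B1–B4, B3–B5, B5–B6, B5–B7

The largest bag has 4 vertices, giving width 3; this decomposition certifies tw(G) ≤ 3. Conversely, {2, 3, 5, 8} is a clique of size 4, and the vertices of any clique must share a bag in every tree decomposition; so some bag has ≥ 4 vertices and tw(G) ≥ 3. Combining the bounds, tw(G) = 3.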